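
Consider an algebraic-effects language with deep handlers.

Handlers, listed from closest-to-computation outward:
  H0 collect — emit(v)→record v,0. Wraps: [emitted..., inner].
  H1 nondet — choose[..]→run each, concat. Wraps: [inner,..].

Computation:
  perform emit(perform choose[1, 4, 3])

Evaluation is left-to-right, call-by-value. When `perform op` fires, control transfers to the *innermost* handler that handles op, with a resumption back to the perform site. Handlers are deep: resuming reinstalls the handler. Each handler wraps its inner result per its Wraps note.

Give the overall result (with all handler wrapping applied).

Answer: [[1, 0], [4, 0], [3, 0]]

Step-by-step:
choose[1, 4, 3] @ H1
  branch[0] choose=1:
    emit(1) @ H0 ⇒ out+=1
    H0 returns [1, 0]
    H1 returns [[1, 0]]
  branch[1] choose=4:
    emit(4) @ H0 ⇒ out+=4
    H0 returns [4, 0]
    H1 returns [[4, 0]]
  branch[2] choose=3:
    emit(3) @ H0 ⇒ out+=3
    H0 returns [3, 0]
    H1 returns [[3, 0]]
= [[1, 0], [4, 0], [3, 0]]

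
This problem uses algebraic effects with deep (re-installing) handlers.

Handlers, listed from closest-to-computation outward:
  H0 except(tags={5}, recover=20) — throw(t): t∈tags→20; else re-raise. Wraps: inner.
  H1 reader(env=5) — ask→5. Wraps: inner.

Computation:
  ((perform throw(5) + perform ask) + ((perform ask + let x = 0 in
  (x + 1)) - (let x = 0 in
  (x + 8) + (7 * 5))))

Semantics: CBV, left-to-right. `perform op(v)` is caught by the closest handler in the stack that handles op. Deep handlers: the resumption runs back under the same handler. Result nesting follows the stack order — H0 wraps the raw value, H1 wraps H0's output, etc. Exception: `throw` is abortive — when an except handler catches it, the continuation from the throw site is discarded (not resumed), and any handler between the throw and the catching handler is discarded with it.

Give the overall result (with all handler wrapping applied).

Answer: 20

Evaluation trace:
throw(5) @ H0 caught ⇒ 20
H1 returns 20
= 20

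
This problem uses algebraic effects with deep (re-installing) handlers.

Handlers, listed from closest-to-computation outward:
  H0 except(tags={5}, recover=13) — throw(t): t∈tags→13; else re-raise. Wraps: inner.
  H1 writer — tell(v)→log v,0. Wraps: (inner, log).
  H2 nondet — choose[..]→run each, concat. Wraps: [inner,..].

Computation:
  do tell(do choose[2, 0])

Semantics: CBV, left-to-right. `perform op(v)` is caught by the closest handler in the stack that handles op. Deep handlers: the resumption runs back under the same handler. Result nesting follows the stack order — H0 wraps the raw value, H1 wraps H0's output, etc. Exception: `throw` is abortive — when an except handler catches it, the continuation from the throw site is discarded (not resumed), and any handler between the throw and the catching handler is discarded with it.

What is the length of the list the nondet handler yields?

Evaluation trace:
choose[2, 0] @ H2
  branch[0] choose=2:
    tell(2) @ H1 ⇒ log+=2
    H0 returns 0
    H1 returns (0, (2))
    H2 returns [(0, (2))]
  branch[1] choose=0:
    tell(0) @ H1 ⇒ log+=0
    H0 returns 0
    H1 returns (0, (0))
    H2 returns [(0, (0))]
= [(0, (2)), (0, (0))]

Answer: 2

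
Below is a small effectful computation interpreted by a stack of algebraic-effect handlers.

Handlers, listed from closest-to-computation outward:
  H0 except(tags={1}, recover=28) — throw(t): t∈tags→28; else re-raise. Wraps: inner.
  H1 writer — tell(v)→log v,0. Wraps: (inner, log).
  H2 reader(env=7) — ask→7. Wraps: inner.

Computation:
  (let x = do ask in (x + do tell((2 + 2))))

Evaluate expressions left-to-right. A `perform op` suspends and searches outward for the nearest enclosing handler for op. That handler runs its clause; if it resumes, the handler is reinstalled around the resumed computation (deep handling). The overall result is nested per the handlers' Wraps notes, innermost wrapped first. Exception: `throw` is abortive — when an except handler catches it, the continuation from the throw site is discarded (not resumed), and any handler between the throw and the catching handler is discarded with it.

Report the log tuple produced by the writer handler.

Step-by-step:
ask @ H2 ⇒ 7
tell(4) @ H1 ⇒ log+=4
H0 returns 7
H1 returns (7, (4))
H2 returns (7, (4))
= (7, (4))

Answer: (4)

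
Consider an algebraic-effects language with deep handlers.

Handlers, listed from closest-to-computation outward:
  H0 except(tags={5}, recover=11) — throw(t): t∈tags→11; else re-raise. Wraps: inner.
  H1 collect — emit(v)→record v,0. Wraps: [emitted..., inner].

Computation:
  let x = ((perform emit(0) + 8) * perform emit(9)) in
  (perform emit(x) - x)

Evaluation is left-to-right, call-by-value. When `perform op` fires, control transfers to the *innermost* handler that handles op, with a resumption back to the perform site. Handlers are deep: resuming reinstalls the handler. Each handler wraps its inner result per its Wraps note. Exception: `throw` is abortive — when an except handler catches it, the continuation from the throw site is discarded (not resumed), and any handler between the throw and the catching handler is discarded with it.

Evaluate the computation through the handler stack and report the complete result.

Step-by-step:
emit(0) @ H1 ⇒ out+=0
emit(9) @ H1 ⇒ out+=9
emit(0) @ H1 ⇒ out+=0
H0 returns 0
H1 returns [0, 9, 0, 0]
= [0, 9, 0, 0]

Answer: [0, 9, 0, 0]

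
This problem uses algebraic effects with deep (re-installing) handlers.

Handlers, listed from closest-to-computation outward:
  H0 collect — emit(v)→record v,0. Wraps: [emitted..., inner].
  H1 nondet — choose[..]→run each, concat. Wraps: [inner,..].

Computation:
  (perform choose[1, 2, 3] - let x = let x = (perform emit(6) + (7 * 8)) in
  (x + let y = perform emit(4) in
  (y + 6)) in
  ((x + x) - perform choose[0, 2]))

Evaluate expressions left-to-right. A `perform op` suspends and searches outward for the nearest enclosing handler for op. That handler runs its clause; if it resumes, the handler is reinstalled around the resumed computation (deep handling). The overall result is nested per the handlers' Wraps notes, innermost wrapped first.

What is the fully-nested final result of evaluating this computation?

Answer: [[6, 4, -123], [6, 4, -121], [6, 4, -122], [6, 4, -120], [6, 4, -121], [6, 4, -119]]

Working:
choose[1, 2, 3] @ H1
  branch[0] choose=1:
    emit(6) @ H0 ⇒ out+=6
    emit(4) @ H0 ⇒ out+=4
    choose[0, 2] @ H1
      branch[0] choose=0:
        H0 returns [6, 4, -123]
        H1 returns [[6, 4, -123]]
      branch[1] choose=2:
        H0 returns [6, 4, -121]
        H1 returns [[6, 4, -121]]
  branch[1] choose=2:
    emit(6) @ H0 ⇒ out+=6
    emit(4) @ H0 ⇒ out+=4
    choose[0, 2] @ H1
      branch[0] choose=0:
        H0 returns [6, 4, -122]
        H1 returns [[6, 4, -122]]
      branch[1] choose=2:
        H0 returns [6, 4, -120]
        H1 returns [[6, 4, -120]]
  branch[2] choose=3:
    emit(6) @ H0 ⇒ out+=6
    emit(4) @ H0 ⇒ out+=4
    choose[0, 2] @ H1
      branch[0] choose=0:
        H0 returns [6, 4, -121]
        H1 returns [[6, 4, -121]]
      branch[1] choose=2:
        H0 returns [6, 4, -119]
        H1 returns [[6, 4, -119]]
= [[6, 4, -123], [6, 4, -121], [6, 4, -122], [6, 4, -120], [6, 4, -121], [6, 4, -119]]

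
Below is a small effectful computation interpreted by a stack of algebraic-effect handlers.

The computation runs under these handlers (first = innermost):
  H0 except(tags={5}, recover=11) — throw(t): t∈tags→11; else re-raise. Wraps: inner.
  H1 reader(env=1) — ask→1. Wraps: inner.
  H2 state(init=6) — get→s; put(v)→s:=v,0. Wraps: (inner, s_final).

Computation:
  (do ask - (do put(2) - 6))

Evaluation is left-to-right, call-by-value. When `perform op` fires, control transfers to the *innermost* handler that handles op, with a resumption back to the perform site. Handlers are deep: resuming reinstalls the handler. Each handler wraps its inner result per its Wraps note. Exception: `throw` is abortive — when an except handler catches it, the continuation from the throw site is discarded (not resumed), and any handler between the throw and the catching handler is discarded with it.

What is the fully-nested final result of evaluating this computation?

Evaluation trace:
ask @ H1 ⇒ 1
put(2) @ H2 ⇒ s:=2
H0 returns 7
H1 returns 7
H2 returns (7, 2)
= (7, 2)

Answer: (7, 2)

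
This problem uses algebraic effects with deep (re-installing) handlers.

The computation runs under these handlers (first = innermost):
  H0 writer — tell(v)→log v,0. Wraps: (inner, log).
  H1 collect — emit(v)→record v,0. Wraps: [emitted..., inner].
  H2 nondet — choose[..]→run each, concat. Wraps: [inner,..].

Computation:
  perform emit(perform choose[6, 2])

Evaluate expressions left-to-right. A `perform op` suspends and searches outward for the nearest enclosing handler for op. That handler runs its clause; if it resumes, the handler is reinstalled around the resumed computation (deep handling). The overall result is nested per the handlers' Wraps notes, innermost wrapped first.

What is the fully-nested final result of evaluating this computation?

Answer: [[6, (0, ())], [2, (0, ())]]

Step-by-step:
choose[6, 2] @ H2
  branch[0] choose=6:
    emit(6) @ H1 ⇒ out+=6
    H0 returns (0, ())
    H1 returns [6, (0, ())]
    H2 returns [[6, (0, ())]]
  branch[1] choose=2:
    emit(2) @ H1 ⇒ out+=2
    H0 returns (0, ())
    H1 returns [2, (0, ())]
    H2 returns [[2, (0, ())]]
= [[6, (0, ())], [2, (0, ())]]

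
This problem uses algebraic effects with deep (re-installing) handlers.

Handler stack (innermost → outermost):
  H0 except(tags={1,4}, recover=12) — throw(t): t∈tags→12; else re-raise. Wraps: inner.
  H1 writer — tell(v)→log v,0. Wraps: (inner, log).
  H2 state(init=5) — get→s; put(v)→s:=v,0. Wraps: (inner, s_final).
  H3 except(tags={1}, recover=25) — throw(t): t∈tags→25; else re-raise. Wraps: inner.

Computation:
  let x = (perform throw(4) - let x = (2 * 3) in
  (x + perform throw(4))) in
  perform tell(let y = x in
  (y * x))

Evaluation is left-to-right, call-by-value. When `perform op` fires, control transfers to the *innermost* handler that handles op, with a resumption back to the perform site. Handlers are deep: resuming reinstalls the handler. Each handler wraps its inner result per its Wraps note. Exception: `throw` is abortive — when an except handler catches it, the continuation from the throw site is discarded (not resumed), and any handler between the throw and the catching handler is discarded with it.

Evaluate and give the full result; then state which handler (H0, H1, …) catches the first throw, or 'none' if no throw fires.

Evaluation trace:
throw(4) @ H0 caught ⇒ 12
H1 returns (12, ())
H2 returns ((12, ()), 5)
H3 returns ((12, ()), 5)
= ((12, ()), 5)

Answer: ((12, ()), 5) ; first throw caught by: H0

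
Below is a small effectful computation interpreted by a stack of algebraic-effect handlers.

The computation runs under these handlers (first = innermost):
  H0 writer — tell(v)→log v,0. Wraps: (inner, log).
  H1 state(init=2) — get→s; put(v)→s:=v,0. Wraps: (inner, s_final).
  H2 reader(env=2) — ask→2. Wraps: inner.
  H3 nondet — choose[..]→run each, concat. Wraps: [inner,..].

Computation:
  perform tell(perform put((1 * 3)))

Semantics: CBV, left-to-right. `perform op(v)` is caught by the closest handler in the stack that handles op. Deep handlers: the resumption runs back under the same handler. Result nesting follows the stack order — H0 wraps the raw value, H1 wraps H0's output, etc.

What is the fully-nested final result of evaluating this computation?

Answer: [((0, (0)), 3)]

Working:
put(3) @ H1 ⇒ s:=3
tell(0) @ H0 ⇒ log+=0
H0 returns (0, (0))
H1 returns ((0, (0)), 3)
H2 returns ((0, (0)), 3)
H3 returns [((0, (0)), 3)]
= [((0, (0)), 3)]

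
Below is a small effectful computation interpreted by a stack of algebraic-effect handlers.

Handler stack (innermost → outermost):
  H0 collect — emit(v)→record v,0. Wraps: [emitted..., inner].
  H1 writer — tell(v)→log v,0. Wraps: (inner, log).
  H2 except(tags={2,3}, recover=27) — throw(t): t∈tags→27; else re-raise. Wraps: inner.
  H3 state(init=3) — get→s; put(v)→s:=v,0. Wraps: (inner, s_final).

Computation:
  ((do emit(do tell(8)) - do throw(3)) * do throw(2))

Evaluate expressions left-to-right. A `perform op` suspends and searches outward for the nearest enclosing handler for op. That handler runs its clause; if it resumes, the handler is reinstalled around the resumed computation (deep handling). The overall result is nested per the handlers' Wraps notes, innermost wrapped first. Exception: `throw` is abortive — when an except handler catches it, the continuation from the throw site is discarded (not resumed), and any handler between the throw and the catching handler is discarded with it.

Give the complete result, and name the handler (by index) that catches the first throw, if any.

Evaluation trace:
tell(8) @ H1 ⇒ log+=8
emit(0) @ H0 ⇒ out+=0
throw(3) @ H2 caught ⇒ 27
H3 returns (27, 3)
= (27, 3)

Answer: (27, 3) ; first throw caught by: H2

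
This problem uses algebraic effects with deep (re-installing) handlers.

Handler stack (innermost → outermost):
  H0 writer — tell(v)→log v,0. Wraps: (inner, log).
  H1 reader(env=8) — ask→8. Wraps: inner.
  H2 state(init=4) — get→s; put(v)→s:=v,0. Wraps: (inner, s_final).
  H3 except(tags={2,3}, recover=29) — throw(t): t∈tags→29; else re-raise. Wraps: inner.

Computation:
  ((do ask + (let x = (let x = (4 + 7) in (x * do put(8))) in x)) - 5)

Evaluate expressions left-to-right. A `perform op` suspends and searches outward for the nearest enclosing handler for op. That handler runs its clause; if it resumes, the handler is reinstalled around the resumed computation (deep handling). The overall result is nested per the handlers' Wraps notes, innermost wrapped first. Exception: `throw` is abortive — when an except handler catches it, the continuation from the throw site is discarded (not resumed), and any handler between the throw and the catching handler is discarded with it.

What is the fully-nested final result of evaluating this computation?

Evaluation trace:
ask @ H1 ⇒ 8
put(8) @ H2 ⇒ s:=8
H0 returns (3, ())
H1 returns (3, ())
H2 returns ((3, ()), 8)
H3 returns ((3, ()), 8)
= ((3, ()), 8)

Answer: ((3, ()), 8)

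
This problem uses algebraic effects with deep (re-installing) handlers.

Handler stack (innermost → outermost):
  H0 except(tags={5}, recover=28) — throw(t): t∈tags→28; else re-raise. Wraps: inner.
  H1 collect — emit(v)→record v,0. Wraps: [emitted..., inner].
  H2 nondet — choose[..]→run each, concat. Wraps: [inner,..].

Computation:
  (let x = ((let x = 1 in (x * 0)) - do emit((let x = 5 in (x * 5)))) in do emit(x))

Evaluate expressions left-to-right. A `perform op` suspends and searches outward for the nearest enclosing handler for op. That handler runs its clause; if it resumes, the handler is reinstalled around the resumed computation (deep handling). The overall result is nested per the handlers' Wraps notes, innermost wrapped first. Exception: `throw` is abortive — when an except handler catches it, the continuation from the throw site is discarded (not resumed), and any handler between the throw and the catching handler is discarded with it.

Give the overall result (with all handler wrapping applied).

Answer: [[25, 0, 0]]

Step-by-step:
emit(25) @ H1 ⇒ out+=25
emit(0) @ H1 ⇒ out+=0
H0 returns 0
H1 returns [25, 0, 0]
H2 returns [[25, 0, 0]]
= [[25, 0, 0]]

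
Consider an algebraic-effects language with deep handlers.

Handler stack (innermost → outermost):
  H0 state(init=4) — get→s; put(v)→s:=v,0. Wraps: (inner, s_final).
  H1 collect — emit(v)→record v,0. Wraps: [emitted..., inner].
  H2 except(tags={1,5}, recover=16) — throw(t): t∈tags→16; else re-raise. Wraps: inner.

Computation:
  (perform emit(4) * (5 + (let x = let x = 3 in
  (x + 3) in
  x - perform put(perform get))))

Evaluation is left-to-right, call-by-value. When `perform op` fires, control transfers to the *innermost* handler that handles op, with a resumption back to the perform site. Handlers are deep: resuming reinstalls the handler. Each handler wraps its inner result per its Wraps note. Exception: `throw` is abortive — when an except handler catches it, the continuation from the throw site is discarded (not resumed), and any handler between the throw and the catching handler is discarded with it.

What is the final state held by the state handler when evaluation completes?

Working:
emit(4) @ H1 ⇒ out+=4
get @ H0 ⇒ 4
put(4) @ H0 ⇒ s:=4
H0 returns (0, 4)
H1 returns [4, (0, 4)]
H2 returns [4, (0, 4)]
= [4, (0, 4)]

Answer: 4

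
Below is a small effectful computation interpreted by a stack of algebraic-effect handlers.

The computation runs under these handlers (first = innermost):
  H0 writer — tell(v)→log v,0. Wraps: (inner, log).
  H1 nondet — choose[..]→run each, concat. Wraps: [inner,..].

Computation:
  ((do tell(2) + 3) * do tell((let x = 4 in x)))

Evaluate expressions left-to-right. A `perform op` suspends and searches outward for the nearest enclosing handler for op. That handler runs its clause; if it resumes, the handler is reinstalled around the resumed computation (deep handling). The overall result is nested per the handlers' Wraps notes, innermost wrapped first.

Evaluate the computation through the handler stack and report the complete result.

Step-by-step:
tell(2) @ H0 ⇒ log+=2
tell(4) @ H0 ⇒ log+=4
H0 returns (0, (2, 4))
H1 returns [(0, (2, 4))]
= [(0, (2, 4))]

Answer: [(0, (2, 4))]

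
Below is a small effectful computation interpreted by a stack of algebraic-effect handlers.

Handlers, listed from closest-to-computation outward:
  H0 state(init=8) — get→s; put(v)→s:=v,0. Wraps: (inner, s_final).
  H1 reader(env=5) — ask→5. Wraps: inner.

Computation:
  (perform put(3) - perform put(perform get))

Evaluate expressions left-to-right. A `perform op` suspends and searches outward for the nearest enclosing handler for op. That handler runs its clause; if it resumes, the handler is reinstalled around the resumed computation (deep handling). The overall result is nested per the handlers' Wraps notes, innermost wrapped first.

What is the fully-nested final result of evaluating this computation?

Working:
put(3) @ H0 ⇒ s:=3
get @ H0 ⇒ 3
put(3) @ H0 ⇒ s:=3
H0 returns (0, 3)
H1 returns (0, 3)
= (0, 3)

Answer: (0, 3)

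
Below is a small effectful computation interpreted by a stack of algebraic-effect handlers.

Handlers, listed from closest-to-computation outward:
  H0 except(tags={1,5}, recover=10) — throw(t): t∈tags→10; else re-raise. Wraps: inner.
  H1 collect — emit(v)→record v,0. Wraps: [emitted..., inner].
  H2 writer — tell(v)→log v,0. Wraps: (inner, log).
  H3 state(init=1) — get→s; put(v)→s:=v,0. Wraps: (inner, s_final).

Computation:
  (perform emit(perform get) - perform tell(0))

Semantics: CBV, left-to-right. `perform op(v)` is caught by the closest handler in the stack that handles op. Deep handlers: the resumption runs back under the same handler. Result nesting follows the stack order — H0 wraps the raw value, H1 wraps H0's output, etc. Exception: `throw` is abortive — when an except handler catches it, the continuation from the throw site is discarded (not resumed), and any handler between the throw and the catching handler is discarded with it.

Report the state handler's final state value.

Working:
get @ H3 ⇒ 1
emit(1) @ H1 ⇒ out+=1
tell(0) @ H2 ⇒ log+=0
H0 returns 0
H1 returns [1, 0]
H2 returns ([1, 0], (0))
H3 returns (([1, 0], (0)), 1)
= (([1, 0], (0)), 1)

Answer: 1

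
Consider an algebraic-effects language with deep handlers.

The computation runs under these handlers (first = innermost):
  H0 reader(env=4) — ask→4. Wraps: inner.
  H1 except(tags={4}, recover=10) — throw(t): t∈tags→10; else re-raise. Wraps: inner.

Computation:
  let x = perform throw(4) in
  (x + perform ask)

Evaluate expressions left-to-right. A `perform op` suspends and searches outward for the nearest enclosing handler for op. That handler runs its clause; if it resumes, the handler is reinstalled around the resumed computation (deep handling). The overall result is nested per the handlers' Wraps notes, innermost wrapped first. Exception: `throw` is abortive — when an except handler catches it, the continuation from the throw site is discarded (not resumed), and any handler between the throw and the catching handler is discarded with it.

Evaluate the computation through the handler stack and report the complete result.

Step-by-step:
throw(4) @ H1 caught ⇒ 10
= 10

Answer: 10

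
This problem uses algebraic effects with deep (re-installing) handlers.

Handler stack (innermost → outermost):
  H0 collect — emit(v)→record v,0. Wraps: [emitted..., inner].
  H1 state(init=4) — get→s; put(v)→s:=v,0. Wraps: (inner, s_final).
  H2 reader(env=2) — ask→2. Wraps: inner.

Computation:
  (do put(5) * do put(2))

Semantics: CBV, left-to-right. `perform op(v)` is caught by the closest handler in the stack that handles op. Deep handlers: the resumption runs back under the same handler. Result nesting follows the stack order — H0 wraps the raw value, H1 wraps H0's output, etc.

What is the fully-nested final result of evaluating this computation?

Answer: ([0], 2)

Evaluation trace:
put(5) @ H1 ⇒ s:=5
put(2) @ H1 ⇒ s:=2
H0 returns [0]
H1 returns ([0], 2)
H2 returns ([0], 2)
= ([0], 2)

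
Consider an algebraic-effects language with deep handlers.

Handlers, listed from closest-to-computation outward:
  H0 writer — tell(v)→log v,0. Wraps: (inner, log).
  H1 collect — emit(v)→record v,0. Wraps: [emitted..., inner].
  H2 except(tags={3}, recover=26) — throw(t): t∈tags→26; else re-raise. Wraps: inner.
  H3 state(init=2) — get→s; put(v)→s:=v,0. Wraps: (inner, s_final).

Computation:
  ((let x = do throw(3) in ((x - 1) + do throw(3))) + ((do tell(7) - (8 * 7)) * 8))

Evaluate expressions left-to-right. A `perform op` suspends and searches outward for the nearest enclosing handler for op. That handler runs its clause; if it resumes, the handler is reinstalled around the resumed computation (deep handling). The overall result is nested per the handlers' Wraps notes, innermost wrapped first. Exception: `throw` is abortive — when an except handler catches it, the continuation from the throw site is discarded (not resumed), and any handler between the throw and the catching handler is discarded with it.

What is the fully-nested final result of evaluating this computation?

Step-by-step:
throw(3) @ H2 caught ⇒ 26
H3 returns (26, 2)
= (26, 2)

Answer: (26, 2)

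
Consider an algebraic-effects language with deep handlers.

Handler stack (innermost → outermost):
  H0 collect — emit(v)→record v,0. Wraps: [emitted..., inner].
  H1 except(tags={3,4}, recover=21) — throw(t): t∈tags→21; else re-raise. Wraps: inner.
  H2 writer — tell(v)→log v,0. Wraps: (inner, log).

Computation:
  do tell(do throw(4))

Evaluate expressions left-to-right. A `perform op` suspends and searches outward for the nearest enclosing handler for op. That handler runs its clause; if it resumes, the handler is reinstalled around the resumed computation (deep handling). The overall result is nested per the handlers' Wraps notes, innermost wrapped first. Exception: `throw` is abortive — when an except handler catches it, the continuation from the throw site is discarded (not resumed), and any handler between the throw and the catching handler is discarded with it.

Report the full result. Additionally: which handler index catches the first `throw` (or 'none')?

Answer: (21, ()) ; first throw caught by: H1

Working:
throw(4) @ H1 caught ⇒ 21
H2 returns (21, ())
= (21, ())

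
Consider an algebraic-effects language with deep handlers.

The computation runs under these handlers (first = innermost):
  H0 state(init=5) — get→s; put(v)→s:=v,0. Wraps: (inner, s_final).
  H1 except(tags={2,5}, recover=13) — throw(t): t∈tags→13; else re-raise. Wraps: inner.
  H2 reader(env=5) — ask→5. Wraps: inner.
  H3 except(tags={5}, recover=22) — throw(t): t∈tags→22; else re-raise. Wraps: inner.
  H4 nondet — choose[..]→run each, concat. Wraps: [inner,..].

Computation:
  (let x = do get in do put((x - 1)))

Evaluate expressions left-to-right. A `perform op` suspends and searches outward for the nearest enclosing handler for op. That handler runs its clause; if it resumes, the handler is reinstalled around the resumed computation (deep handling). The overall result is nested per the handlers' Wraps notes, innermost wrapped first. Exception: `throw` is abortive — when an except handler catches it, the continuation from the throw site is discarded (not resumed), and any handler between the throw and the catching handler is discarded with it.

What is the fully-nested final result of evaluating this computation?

Working:
get @ H0 ⇒ 5
put(4) @ H0 ⇒ s:=4
H0 returns (0, 4)
H1 returns (0, 4)
H2 returns (0, 4)
H3 returns (0, 4)
H4 returns [(0, 4)]
= [(0, 4)]

Answer: [(0, 4)]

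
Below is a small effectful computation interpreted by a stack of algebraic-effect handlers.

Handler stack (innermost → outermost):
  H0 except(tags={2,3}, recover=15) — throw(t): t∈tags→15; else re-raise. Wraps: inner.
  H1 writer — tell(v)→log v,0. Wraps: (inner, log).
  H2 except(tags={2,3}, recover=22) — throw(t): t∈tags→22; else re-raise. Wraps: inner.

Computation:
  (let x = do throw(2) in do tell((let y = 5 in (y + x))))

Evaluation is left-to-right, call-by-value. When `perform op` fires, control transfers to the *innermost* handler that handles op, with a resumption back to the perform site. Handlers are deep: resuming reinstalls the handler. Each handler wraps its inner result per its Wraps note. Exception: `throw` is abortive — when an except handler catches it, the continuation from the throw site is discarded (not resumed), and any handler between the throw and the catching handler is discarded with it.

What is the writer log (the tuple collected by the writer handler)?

Answer: ()

Step-by-step:
throw(2) @ H0 caught ⇒ 15
H1 returns (15, ())
H2 returns (15, ())
= (15, ())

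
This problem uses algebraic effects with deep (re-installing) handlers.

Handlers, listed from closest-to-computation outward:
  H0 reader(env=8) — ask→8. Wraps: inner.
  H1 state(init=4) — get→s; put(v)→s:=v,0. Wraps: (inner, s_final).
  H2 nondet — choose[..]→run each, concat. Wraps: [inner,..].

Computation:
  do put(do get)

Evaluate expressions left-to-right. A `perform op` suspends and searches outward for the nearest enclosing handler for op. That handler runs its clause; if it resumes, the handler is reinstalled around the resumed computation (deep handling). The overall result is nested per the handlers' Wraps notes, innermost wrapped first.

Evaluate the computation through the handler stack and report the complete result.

Answer: [(0, 4)]

Evaluation trace:
get @ H1 ⇒ 4
put(4) @ H1 ⇒ s:=4
H0 returns 0
H1 returns (0, 4)
H2 returns [(0, 4)]
= [(0, 4)]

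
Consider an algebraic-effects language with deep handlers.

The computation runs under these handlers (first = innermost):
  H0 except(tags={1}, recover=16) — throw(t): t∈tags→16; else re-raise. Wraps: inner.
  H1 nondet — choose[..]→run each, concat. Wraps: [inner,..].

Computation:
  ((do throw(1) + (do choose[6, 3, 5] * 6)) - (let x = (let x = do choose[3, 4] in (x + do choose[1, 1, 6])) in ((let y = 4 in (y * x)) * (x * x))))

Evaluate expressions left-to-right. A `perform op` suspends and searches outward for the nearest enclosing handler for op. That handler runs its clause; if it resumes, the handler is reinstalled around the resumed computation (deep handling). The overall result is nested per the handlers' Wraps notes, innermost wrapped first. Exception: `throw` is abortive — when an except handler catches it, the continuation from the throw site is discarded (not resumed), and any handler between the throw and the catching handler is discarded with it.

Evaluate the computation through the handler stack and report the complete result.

Answer: [16]

Step-by-step:
throw(1) @ H0 caught ⇒ 16
H1 returns [16]
= [16]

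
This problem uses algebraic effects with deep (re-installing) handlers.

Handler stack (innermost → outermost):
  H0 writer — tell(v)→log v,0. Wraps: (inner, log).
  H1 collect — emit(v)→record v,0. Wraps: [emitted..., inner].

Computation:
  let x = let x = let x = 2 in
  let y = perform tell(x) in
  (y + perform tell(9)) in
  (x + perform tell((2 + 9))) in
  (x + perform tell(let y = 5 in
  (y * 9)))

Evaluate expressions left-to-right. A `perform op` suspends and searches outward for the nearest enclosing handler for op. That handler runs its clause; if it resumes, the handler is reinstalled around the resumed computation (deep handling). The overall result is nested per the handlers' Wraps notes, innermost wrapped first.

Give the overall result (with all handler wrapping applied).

Answer: [(0, (2, 9, 11, 45))]

Evaluation trace:
tell(2) @ H0 ⇒ log+=2
tell(9) @ H0 ⇒ log+=9
tell(11) @ H0 ⇒ log+=11
tell(45) @ H0 ⇒ log+=45
H0 returns (0, (2, 9, 11, 45))
H1 returns [(0, (2, 9, 11, 45))]
= [(0, (2, 9, 11, 45))]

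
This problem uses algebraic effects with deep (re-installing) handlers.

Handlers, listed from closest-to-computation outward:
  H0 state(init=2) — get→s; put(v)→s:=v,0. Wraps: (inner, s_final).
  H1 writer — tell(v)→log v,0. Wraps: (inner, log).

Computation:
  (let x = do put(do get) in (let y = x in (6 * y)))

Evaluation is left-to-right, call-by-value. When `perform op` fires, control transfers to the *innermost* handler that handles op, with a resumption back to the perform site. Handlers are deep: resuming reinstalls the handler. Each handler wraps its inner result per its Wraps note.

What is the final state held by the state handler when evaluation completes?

Answer: 2

Evaluation trace:
get @ H0 ⇒ 2
put(2) @ H0 ⇒ s:=2
H0 returns (0, 2)
H1 returns ((0, 2), ())
= ((0, 2), ())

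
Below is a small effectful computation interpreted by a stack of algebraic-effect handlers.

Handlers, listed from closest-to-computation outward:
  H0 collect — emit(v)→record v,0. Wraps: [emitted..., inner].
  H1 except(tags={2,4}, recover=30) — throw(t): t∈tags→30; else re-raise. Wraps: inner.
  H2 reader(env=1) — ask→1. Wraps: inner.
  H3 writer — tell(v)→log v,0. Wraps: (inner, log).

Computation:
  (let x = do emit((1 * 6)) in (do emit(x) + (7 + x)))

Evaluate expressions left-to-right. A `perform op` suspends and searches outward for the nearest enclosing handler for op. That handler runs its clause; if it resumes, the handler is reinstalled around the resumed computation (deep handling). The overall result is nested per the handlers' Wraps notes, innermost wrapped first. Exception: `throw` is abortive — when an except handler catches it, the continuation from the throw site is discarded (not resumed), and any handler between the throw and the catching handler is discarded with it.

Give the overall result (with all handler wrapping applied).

Answer: ([6, 0, 7], ())

Evaluation trace:
emit(6) @ H0 ⇒ out+=6
emit(0) @ H0 ⇒ out+=0
H0 returns [6, 0, 7]
H1 returns [6, 0, 7]
H2 returns [6, 0, 7]
H3 returns ([6, 0, 7], ())
= ([6, 0, 7], ())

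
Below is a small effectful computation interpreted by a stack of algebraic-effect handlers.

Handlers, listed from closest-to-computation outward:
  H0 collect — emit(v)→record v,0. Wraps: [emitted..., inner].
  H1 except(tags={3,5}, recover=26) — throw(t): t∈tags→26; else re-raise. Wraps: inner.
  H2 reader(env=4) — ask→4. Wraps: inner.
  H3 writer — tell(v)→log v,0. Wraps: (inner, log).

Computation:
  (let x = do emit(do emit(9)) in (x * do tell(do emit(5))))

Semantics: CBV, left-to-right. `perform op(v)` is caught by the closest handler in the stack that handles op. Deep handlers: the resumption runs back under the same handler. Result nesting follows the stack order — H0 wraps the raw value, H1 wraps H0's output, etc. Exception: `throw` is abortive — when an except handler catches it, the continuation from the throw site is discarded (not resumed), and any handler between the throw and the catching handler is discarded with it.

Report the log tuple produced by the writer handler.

Step-by-step:
emit(9) @ H0 ⇒ out+=9
emit(0) @ H0 ⇒ out+=0
emit(5) @ H0 ⇒ out+=5
tell(0) @ H3 ⇒ log+=0
H0 returns [9, 0, 5, 0]
H1 returns [9, 0, 5, 0]
H2 returns [9, 0, 5, 0]
H3 returns ([9, 0, 5, 0], (0))
= ([9, 0, 5, 0], (0))

Answer: (0)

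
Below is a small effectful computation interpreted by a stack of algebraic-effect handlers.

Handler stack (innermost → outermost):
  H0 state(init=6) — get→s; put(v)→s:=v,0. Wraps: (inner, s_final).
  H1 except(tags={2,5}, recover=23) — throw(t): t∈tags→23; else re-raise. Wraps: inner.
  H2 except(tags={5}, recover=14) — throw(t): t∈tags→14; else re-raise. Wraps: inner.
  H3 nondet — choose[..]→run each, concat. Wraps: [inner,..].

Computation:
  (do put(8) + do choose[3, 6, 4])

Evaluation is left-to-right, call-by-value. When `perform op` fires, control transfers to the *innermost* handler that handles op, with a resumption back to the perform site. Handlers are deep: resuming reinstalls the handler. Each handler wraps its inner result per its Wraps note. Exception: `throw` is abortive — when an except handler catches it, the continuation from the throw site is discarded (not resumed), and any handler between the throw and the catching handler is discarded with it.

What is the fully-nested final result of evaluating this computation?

Answer: [(3, 8), (6, 8), (4, 8)]

Evaluation trace:
put(8) @ H0 ⇒ s:=8
choose[3, 6, 4] @ H3
  branch[0] choose=3:
    H0 returns (3, 8)
    H1 returns (3, 8)
    H2 returns (3, 8)
    H3 returns [(3, 8)]
  branch[1] choose=6:
    H0 returns (6, 8)
    H1 returns (6, 8)
    H2 returns (6, 8)
    H3 returns [(6, 8)]
  branch[2] choose=4:
    H0 returns (4, 8)
    H1 returns (4, 8)
    H2 returns (4, 8)
    H3 returns [(4, 8)]
= [(3, 8), (6, 8), (4, 8)]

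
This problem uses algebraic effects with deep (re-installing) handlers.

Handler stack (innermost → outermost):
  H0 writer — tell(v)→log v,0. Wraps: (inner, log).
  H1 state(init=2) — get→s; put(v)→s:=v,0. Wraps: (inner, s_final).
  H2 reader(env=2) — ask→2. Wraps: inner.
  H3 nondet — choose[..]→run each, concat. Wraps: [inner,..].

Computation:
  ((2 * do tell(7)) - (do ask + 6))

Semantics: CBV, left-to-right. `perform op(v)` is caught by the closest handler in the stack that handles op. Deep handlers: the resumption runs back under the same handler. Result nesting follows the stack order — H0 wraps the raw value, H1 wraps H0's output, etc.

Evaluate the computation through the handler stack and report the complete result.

Answer: [((-8, (7)), 2)]

Step-by-step:
tell(7) @ H0 ⇒ log+=7
ask @ H2 ⇒ 2
H0 returns (-8, (7))
H1 returns ((-8, (7)), 2)
H2 returns ((-8, (7)), 2)
H3 returns [((-8, (7)), 2)]
= [((-8, (7)), 2)]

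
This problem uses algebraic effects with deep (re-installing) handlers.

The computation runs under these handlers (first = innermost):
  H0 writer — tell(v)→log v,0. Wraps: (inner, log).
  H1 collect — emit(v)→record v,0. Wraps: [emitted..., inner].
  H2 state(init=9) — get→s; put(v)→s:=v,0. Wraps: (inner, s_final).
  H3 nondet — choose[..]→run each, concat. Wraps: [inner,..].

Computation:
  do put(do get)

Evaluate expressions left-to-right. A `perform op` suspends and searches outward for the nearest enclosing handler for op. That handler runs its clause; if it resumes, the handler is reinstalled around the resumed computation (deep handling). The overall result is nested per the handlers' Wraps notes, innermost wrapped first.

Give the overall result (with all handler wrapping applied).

Evaluation trace:
get @ H2 ⇒ 9
put(9) @ H2 ⇒ s:=9
H0 returns (0, ())
H1 returns [(0, ())]
H2 returns ([(0, ())], 9)
H3 returns [([(0, ())], 9)]
= [([(0, ())], 9)]

Answer: [([(0, ())], 9)]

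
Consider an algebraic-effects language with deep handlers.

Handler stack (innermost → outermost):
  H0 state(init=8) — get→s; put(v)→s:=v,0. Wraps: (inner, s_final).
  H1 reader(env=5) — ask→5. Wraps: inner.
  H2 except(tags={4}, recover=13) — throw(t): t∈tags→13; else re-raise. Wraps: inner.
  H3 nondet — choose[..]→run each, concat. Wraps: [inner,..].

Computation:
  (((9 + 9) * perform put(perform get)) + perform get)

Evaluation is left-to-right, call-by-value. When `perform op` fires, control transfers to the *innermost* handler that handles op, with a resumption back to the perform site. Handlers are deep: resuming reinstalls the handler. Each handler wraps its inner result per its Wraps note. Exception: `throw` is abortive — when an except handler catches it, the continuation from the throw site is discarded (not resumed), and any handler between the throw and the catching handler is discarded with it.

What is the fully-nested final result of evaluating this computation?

Answer: [(8, 8)]

Evaluation trace:
get @ H0 ⇒ 8
put(8) @ H0 ⇒ s:=8
get @ H0 ⇒ 8
H0 returns (8, 8)
H1 returns (8, 8)
H2 returns (8, 8)
H3 returns [(8, 8)]
= [(8, 8)]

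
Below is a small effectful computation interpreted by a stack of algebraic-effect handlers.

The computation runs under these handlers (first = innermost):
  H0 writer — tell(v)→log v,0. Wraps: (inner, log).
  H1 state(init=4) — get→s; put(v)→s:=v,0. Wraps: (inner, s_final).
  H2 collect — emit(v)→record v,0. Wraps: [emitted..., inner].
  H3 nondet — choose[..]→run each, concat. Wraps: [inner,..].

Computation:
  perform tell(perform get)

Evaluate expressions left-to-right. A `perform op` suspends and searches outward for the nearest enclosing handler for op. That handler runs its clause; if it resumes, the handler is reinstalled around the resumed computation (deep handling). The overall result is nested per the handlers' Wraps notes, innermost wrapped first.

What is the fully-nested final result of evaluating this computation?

Step-by-step:
get @ H1 ⇒ 4
tell(4) @ H0 ⇒ log+=4
H0 returns (0, (4))
H1 returns ((0, (4)), 4)
H2 returns [((0, (4)), 4)]
H3 returns [[((0, (4)), 4)]]
= [[((0, (4)), 4)]]

Answer: [[((0, (4)), 4)]]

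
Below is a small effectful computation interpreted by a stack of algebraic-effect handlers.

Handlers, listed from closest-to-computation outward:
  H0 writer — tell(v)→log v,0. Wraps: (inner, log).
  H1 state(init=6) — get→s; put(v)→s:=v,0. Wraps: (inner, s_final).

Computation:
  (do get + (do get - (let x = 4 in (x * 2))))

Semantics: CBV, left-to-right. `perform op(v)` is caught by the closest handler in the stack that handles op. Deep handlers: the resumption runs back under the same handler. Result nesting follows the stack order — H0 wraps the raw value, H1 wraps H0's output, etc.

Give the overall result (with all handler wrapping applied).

Step-by-step:
get @ H1 ⇒ 6
get @ H1 ⇒ 6
H0 returns (4, ())
H1 returns ((4, ()), 6)
= ((4, ()), 6)

Answer: ((4, ()), 6)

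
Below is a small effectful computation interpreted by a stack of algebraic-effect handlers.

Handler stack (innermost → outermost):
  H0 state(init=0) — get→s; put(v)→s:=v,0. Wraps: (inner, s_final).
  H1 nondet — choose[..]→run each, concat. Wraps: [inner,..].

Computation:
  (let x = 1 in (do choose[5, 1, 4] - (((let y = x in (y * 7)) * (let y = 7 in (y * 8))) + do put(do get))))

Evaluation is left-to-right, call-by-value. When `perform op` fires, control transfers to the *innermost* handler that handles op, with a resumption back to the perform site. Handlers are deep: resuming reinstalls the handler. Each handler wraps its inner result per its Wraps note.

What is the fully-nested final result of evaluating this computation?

Answer: [(-387, 0), (-391, 0), (-388, 0)]

Step-by-step:
choose[5, 1, 4] @ H1
  branch[0] choose=5:
    get @ H0 ⇒ 0
    put(0) @ H0 ⇒ s:=0
    H0 returns (-387, 0)
    H1 returns [(-387, 0)]
  branch[1] choose=1:
    get @ H0 ⇒ 0
    put(0) @ H0 ⇒ s:=0
    H0 returns (-391, 0)
    H1 returns [(-391, 0)]
  branch[2] choose=4:
    get @ H0 ⇒ 0
    put(0) @ H0 ⇒ s:=0
    H0 returns (-388, 0)
    H1 returns [(-388, 0)]
= [(-387, 0), (-391, 0), (-388, 0)]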